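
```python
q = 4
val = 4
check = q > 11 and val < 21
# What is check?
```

Trace (tracking check):
q = 4  # -> q = 4
val = 4  # -> val = 4
check = q > 11 and val < 21  # -> check = False

Answer: False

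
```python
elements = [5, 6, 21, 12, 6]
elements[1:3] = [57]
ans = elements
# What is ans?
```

Answer: [5, 57, 12, 6]

Derivation:
Trace (tracking ans):
elements = [5, 6, 21, 12, 6]  # -> elements = [5, 6, 21, 12, 6]
elements[1:3] = [57]  # -> elements = [5, 57, 12, 6]
ans = elements  # -> ans = [5, 57, 12, 6]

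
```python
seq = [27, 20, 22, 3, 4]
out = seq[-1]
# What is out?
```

Trace (tracking out):
seq = [27, 20, 22, 3, 4]  # -> seq = [27, 20, 22, 3, 4]
out = seq[-1]  # -> out = 4

Answer: 4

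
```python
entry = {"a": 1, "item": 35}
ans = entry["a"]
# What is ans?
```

Answer: 1

Derivation:
Trace (tracking ans):
entry = {'a': 1, 'item': 35}  # -> entry = {'a': 1, 'item': 35}
ans = entry['a']  # -> ans = 1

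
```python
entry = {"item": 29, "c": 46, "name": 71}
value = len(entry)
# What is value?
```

Trace (tracking value):
entry = {'item': 29, 'c': 46, 'name': 71}  # -> entry = {'item': 29, 'c': 46, 'name': 71}
value = len(entry)  # -> value = 3

Answer: 3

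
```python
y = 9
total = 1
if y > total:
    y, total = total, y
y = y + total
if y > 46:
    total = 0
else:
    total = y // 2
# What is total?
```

Trace (tracking total):
y = 9  # -> y = 9
total = 1  # -> total = 1
if y > total:  # condition is True
    y, total = (total, y)  # -> y = 1, total = 9
y = y + total  # -> y = 10
if y > 46:  # condition is False
else:
    total = y // 2  # -> total = 5

Answer: 5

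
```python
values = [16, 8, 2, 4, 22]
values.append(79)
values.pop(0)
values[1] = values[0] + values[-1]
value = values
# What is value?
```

Trace (tracking value):
values = [16, 8, 2, 4, 22]  # -> values = [16, 8, 2, 4, 22]
values.append(79)  # -> values = [16, 8, 2, 4, 22, 79]
values.pop(0)  # -> values = [8, 2, 4, 22, 79]
values[1] = values[0] + values[-1]  # -> values = [8, 87, 4, 22, 79]
value = values  # -> value = [8, 87, 4, 22, 79]

Answer: [8, 87, 4, 22, 79]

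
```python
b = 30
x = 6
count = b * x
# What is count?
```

Trace (tracking count):
b = 30  # -> b = 30
x = 6  # -> x = 6
count = b * x  # -> count = 180

Answer: 180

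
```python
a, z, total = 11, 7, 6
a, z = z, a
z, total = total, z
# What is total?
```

Trace (tracking total):
a, z, total = (11, 7, 6)  # -> a = 11, z = 7, total = 6
a, z = (z, a)  # -> a = 7, z = 11
z, total = (total, z)  # -> z = 6, total = 11

Answer: 11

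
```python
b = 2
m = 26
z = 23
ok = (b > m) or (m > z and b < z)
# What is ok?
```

Answer: True

Derivation:
Trace (tracking ok):
b = 2  # -> b = 2
m = 26  # -> m = 26
z = 23  # -> z = 23
ok = b > m or (m > z and b < z)  # -> ok = True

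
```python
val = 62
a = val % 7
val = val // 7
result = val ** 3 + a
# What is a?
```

Trace (tracking a):
val = 62  # -> val = 62
a = val % 7  # -> a = 6
val = val // 7  # -> val = 8
result = val ** 3 + a  # -> result = 518

Answer: 6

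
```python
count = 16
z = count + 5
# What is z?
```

Answer: 21

Derivation:
Trace (tracking z):
count = 16  # -> count = 16
z = count + 5  # -> z = 21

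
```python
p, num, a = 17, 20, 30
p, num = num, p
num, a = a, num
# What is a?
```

Answer: 17

Derivation:
Trace (tracking a):
p, num, a = (17, 20, 30)  # -> p = 17, num = 20, a = 30
p, num = (num, p)  # -> p = 20, num = 17
num, a = (a, num)  # -> num = 30, a = 17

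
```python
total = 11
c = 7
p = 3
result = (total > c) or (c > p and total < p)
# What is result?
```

Answer: True

Derivation:
Trace (tracking result):
total = 11  # -> total = 11
c = 7  # -> c = 7
p = 3  # -> p = 3
result = total > c or (c > p and total < p)  # -> result = True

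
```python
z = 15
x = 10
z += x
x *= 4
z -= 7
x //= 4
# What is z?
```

Trace (tracking z):
z = 15  # -> z = 15
x = 10  # -> x = 10
z += x  # -> z = 25
x *= 4  # -> x = 40
z -= 7  # -> z = 18
x //= 4  # -> x = 10

Answer: 18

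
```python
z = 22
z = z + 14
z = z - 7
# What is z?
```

Answer: 29

Derivation:
Trace (tracking z):
z = 22  # -> z = 22
z = z + 14  # -> z = 36
z = z - 7  # -> z = 29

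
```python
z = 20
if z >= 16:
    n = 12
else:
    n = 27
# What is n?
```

Trace (tracking n):
z = 20  # -> z = 20
if z >= 16:  # condition is True
    n = 12  # -> n = 12

Answer: 12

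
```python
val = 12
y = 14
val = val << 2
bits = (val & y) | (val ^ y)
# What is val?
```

Answer: 48

Derivation:
Trace (tracking val):
val = 12  # -> val = 12
y = 14  # -> y = 14
val = val << 2  # -> val = 48
bits = val & y | val ^ y  # -> bits = 62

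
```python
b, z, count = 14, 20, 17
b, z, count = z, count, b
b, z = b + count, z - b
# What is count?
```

Answer: 14

Derivation:
Trace (tracking count):
b, z, count = (14, 20, 17)  # -> b = 14, z = 20, count = 17
b, z, count = (z, count, b)  # -> b = 20, z = 17, count = 14
b, z = (b + count, z - b)  # -> b = 34, z = -3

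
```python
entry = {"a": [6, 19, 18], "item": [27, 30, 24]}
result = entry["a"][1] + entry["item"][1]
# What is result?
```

Answer: 49

Derivation:
Trace (tracking result):
entry = {'a': [6, 19, 18], 'item': [27, 30, 24]}  # -> entry = {'a': [6, 19, 18], 'item': [27, 30, 24]}
result = entry['a'][1] + entry['item'][1]  # -> result = 49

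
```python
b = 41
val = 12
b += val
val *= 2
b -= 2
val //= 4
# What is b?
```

Trace (tracking b):
b = 41  # -> b = 41
val = 12  # -> val = 12
b += val  # -> b = 53
val *= 2  # -> val = 24
b -= 2  # -> b = 51
val //= 4  # -> val = 6

Answer: 51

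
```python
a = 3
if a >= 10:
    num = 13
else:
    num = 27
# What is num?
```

Trace (tracking num):
a = 3  # -> a = 3
if a >= 10:  # condition is False
else:
    num = 27  # -> num = 27

Answer: 27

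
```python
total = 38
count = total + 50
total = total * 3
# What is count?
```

Trace (tracking count):
total = 38  # -> total = 38
count = total + 50  # -> count = 88
total = total * 3  # -> total = 114

Answer: 88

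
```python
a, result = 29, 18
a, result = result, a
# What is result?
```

Trace (tracking result):
a, result = (29, 18)  # -> a = 29, result = 18
a, result = (result, a)  # -> a = 18, result = 29

Answer: 29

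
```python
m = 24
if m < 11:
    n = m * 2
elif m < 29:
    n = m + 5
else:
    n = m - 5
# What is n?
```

Answer: 29

Derivation:
Trace (tracking n):
m = 24  # -> m = 24
if m < 11:  # condition is False
elif m < 29:  # condition is True
    n = m + 5  # -> n = 29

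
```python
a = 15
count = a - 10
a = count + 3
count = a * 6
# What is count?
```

Trace (tracking count):
a = 15  # -> a = 15
count = a - 10  # -> count = 5
a = count + 3  # -> a = 8
count = a * 6  # -> count = 48

Answer: 48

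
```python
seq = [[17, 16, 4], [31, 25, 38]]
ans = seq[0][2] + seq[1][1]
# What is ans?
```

Answer: 29

Derivation:
Trace (tracking ans):
seq = [[17, 16, 4], [31, 25, 38]]  # -> seq = [[17, 16, 4], [31, 25, 38]]
ans = seq[0][2] + seq[1][1]  # -> ans = 29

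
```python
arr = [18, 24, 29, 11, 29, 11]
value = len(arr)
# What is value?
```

Trace (tracking value):
arr = [18, 24, 29, 11, 29, 11]  # -> arr = [18, 24, 29, 11, 29, 11]
value = len(arr)  # -> value = 6

Answer: 6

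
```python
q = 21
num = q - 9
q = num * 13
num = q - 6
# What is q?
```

Answer: 156

Derivation:
Trace (tracking q):
q = 21  # -> q = 21
num = q - 9  # -> num = 12
q = num * 13  # -> q = 156
num = q - 6  # -> num = 150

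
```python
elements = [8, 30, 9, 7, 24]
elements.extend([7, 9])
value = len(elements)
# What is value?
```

Answer: 7

Derivation:
Trace (tracking value):
elements = [8, 30, 9, 7, 24]  # -> elements = [8, 30, 9, 7, 24]
elements.extend([7, 9])  # -> elements = [8, 30, 9, 7, 24, 7, 9]
value = len(elements)  # -> value = 7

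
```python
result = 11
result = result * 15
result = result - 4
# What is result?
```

Answer: 161

Derivation:
Trace (tracking result):
result = 11  # -> result = 11
result = result * 15  # -> result = 165
result = result - 4  # -> result = 161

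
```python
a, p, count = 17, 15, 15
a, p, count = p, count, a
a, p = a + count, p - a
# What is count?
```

Answer: 17

Derivation:
Trace (tracking count):
a, p, count = (17, 15, 15)  # -> a = 17, p = 15, count = 15
a, p, count = (p, count, a)  # -> a = 15, p = 15, count = 17
a, p = (a + count, p - a)  # -> a = 32, p = 0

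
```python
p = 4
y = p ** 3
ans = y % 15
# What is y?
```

Trace (tracking y):
p = 4  # -> p = 4
y = p ** 3  # -> y = 64
ans = y % 15  # -> ans = 4

Answer: 64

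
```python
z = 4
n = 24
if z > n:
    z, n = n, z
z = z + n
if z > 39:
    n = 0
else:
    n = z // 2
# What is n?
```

Answer: 14

Derivation:
Trace (tracking n):
z = 4  # -> z = 4
n = 24  # -> n = 24
if z > n:  # condition is False
z = z + n  # -> z = 28
if z > 39:  # condition is False
else:
    n = z // 2  # -> n = 14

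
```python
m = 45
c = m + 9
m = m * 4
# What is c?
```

Trace (tracking c):
m = 45  # -> m = 45
c = m + 9  # -> c = 54
m = m * 4  # -> m = 180

Answer: 54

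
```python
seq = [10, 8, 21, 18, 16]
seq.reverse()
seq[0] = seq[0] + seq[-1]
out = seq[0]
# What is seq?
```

Trace (tracking seq):
seq = [10, 8, 21, 18, 16]  # -> seq = [10, 8, 21, 18, 16]
seq.reverse()  # -> seq = [16, 18, 21, 8, 10]
seq[0] = seq[0] + seq[-1]  # -> seq = [26, 18, 21, 8, 10]
out = seq[0]  # -> out = 26

Answer: [26, 18, 21, 8, 10]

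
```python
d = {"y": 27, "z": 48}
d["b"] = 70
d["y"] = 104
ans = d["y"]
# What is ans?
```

Trace (tracking ans):
d = {'y': 27, 'z': 48}  # -> d = {'y': 27, 'z': 48}
d['b'] = 70  # -> d = {'y': 27, 'z': 48, 'b': 70}
d['y'] = 104  # -> d = {'y': 104, 'z': 48, 'b': 70}
ans = d['y']  # -> ans = 104

Answer: 104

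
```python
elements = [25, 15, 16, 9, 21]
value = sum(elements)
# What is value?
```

Answer: 86

Derivation:
Trace (tracking value):
elements = [25, 15, 16, 9, 21]  # -> elements = [25, 15, 16, 9, 21]
value = sum(elements)  # -> value = 86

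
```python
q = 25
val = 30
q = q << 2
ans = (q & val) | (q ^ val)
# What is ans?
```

Trace (tracking ans):
q = 25  # -> q = 25
val = 30  # -> val = 30
q = q << 2  # -> q = 100
ans = q & val | q ^ val  # -> ans = 126

Answer: 126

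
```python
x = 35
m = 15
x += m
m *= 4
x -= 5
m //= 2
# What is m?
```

Answer: 30

Derivation:
Trace (tracking m):
x = 35  # -> x = 35
m = 15  # -> m = 15
x += m  # -> x = 50
m *= 4  # -> m = 60
x -= 5  # -> x = 45
m //= 2  # -> m = 30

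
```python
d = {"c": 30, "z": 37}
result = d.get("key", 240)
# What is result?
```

Answer: 240

Derivation:
Trace (tracking result):
d = {'c': 30, 'z': 37}  # -> d = {'c': 30, 'z': 37}
result = d.get('key', 240)  # -> result = 240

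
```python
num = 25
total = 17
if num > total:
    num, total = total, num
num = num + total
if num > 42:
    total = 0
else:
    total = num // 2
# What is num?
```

Trace (tracking num):
num = 25  # -> num = 25
total = 17  # -> total = 17
if num > total:  # condition is True
    num, total = (total, num)  # -> num = 17, total = 25
num = num + total  # -> num = 42
if num > 42:  # condition is False
else:
    total = num // 2  # -> total = 21

Answer: 42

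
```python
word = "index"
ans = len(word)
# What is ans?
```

Trace (tracking ans):
word = 'index'  # -> word = 'index'
ans = len(word)  # -> ans = 5

Answer: 5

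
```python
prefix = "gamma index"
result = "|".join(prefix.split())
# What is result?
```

Trace (tracking result):
prefix = 'gamma index'  # -> prefix = 'gamma index'
result = '|'.join(prefix.split())  # -> result = 'gamma|index'

Answer: 'gamma|index'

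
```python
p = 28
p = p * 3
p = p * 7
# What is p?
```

Answer: 588

Derivation:
Trace (tracking p):
p = 28  # -> p = 28
p = p * 3  # -> p = 84
p = p * 7  # -> p = 588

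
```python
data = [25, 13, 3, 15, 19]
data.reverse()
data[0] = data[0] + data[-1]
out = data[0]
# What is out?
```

Answer: 44

Derivation:
Trace (tracking out):
data = [25, 13, 3, 15, 19]  # -> data = [25, 13, 3, 15, 19]
data.reverse()  # -> data = [19, 15, 3, 13, 25]
data[0] = data[0] + data[-1]  # -> data = [44, 15, 3, 13, 25]
out = data[0]  # -> out = 44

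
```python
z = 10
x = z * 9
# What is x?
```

Trace (tracking x):
z = 10  # -> z = 10
x = z * 9  # -> x = 90

Answer: 90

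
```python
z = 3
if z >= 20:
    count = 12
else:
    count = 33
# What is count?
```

Trace (tracking count):
z = 3  # -> z = 3
if z >= 20:  # condition is False
else:
    count = 33  # -> count = 33

Answer: 33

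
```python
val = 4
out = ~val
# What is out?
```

Answer: -5

Derivation:
Trace (tracking out):
val = 4  # -> val = 4
out = ~val  # -> out = -5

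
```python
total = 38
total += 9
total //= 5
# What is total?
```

Answer: 9

Derivation:
Trace (tracking total):
total = 38  # -> total = 38
total += 9  # -> total = 47
total //= 5  # -> total = 9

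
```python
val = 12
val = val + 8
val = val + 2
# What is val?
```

Trace (tracking val):
val = 12  # -> val = 12
val = val + 8  # -> val = 20
val = val + 2  # -> val = 22

Answer: 22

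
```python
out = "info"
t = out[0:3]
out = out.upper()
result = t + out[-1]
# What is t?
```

Answer: 'inf'

Derivation:
Trace (tracking t):
out = 'info'  # -> out = 'info'
t = out[0:3]  # -> t = 'inf'
out = out.upper()  # -> out = 'INFO'
result = t + out[-1]  # -> result = 'infO'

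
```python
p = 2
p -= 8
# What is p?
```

Answer: -6

Derivation:
Trace (tracking p):
p = 2  # -> p = 2
p -= 8  # -> p = -6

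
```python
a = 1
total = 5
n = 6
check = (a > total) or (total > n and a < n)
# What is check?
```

Trace (tracking check):
a = 1  # -> a = 1
total = 5  # -> total = 5
n = 6  # -> n = 6
check = a > total or (total > n and a < n)  # -> check = False

Answer: False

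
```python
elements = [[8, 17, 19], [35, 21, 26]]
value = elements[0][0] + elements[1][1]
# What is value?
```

Answer: 29

Derivation:
Trace (tracking value):
elements = [[8, 17, 19], [35, 21, 26]]  # -> elements = [[8, 17, 19], [35, 21, 26]]
value = elements[0][0] + elements[1][1]  # -> value = 29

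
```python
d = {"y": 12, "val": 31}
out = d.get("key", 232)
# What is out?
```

Trace (tracking out):
d = {'y': 12, 'val': 31}  # -> d = {'y': 12, 'val': 31}
out = d.get('key', 232)  # -> out = 232

Answer: 232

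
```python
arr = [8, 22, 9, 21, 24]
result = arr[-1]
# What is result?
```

Trace (tracking result):
arr = [8, 22, 9, 21, 24]  # -> arr = [8, 22, 9, 21, 24]
result = arr[-1]  # -> result = 24

Answer: 24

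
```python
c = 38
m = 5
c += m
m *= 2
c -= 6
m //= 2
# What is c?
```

Answer: 37

Derivation:
Trace (tracking c):
c = 38  # -> c = 38
m = 5  # -> m = 5
c += m  # -> c = 43
m *= 2  # -> m = 10
c -= 6  # -> c = 37
m //= 2  # -> m = 5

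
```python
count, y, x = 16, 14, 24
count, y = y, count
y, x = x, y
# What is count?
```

Trace (tracking count):
count, y, x = (16, 14, 24)  # -> count = 16, y = 14, x = 24
count, y = (y, count)  # -> count = 14, y = 16
y, x = (x, y)  # -> y = 24, x = 16

Answer: 14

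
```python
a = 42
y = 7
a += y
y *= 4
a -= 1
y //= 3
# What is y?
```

Answer: 9

Derivation:
Trace (tracking y):
a = 42  # -> a = 42
y = 7  # -> y = 7
a += y  # -> a = 49
y *= 4  # -> y = 28
a -= 1  # -> a = 48
y //= 3  # -> y = 9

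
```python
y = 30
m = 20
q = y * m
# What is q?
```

Trace (tracking q):
y = 30  # -> y = 30
m = 20  # -> m = 20
q = y * m  # -> q = 600

Answer: 600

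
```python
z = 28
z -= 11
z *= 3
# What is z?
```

Trace (tracking z):
z = 28  # -> z = 28
z -= 11  # -> z = 17
z *= 3  # -> z = 51

Answer: 51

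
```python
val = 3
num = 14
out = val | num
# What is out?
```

Trace (tracking out):
val = 3  # -> val = 3
num = 14  # -> num = 14
out = val | num  # -> out = 15

Answer: 15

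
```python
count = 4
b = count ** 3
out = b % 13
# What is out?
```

Trace (tracking out):
count = 4  # -> count = 4
b = count ** 3  # -> b = 64
out = b % 13  # -> out = 12

Answer: 12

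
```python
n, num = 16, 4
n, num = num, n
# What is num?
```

Trace (tracking num):
n, num = (16, 4)  # -> n = 16, num = 4
n, num = (num, n)  # -> n = 4, num = 16

Answer: 16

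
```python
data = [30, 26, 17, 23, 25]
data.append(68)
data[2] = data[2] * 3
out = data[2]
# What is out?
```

Trace (tracking out):
data = [30, 26, 17, 23, 25]  # -> data = [30, 26, 17, 23, 25]
data.append(68)  # -> data = [30, 26, 17, 23, 25, 68]
data[2] = data[2] * 3  # -> data = [30, 26, 51, 23, 25, 68]
out = data[2]  # -> out = 51

Answer: 51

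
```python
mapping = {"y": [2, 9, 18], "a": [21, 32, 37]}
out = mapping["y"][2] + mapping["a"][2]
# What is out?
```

Trace (tracking out):
mapping = {'y': [2, 9, 18], 'a': [21, 32, 37]}  # -> mapping = {'y': [2, 9, 18], 'a': [21, 32, 37]}
out = mapping['y'][2] + mapping['a'][2]  # -> out = 55

Answer: 55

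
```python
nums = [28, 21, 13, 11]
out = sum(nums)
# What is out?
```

Answer: 73

Derivation:
Trace (tracking out):
nums = [28, 21, 13, 11]  # -> nums = [28, 21, 13, 11]
out = sum(nums)  # -> out = 73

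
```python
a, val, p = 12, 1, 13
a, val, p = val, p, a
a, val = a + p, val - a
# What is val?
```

Answer: 12

Derivation:
Trace (tracking val):
a, val, p = (12, 1, 13)  # -> a = 12, val = 1, p = 13
a, val, p = (val, p, a)  # -> a = 1, val = 13, p = 12
a, val = (a + p, val - a)  # -> a = 13, val = 12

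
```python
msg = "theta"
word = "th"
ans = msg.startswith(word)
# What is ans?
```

Trace (tracking ans):
msg = 'theta'  # -> msg = 'theta'
word = 'th'  # -> word = 'th'
ans = msg.startswith(word)  # -> ans = True

Answer: True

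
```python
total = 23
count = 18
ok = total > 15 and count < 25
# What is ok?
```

Trace (tracking ok):
total = 23  # -> total = 23
count = 18  # -> count = 18
ok = total > 15 and count < 25  # -> ok = True

Answer: True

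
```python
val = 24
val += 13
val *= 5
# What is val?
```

Trace (tracking val):
val = 24  # -> val = 24
val += 13  # -> val = 37
val *= 5  # -> val = 185

Answer: 185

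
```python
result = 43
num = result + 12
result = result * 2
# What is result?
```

Answer: 86

Derivation:
Trace (tracking result):
result = 43  # -> result = 43
num = result + 12  # -> num = 55
result = result * 2  # -> result = 86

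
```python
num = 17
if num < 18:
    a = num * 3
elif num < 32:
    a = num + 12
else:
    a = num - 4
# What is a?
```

Trace (tracking a):
num = 17  # -> num = 17
if num < 18:  # condition is True
    a = num * 3  # -> a = 51

Answer: 51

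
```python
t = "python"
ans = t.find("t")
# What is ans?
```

Trace (tracking ans):
t = 'python'  # -> t = 'python'
ans = t.find('t')  # -> ans = 2

Answer: 2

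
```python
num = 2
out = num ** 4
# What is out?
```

Answer: 16

Derivation:
Trace (tracking out):
num = 2  # -> num = 2
out = num ** 4  # -> out = 16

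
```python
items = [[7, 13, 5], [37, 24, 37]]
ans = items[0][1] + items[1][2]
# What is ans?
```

Answer: 50

Derivation:
Trace (tracking ans):
items = [[7, 13, 5], [37, 24, 37]]  # -> items = [[7, 13, 5], [37, 24, 37]]
ans = items[0][1] + items[1][2]  # -> ans = 50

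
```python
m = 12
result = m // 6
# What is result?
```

Trace (tracking result):
m = 12  # -> m = 12
result = m // 6  # -> result = 2

Answer: 2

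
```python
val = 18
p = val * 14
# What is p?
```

Answer: 252

Derivation:
Trace (tracking p):
val = 18  # -> val = 18
p = val * 14  # -> p = 252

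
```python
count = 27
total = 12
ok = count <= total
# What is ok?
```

Answer: False

Derivation:
Trace (tracking ok):
count = 27  # -> count = 27
total = 12  # -> total = 12
ok = count <= total  # -> ok = False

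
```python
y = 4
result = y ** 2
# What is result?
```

Answer: 16

Derivation:
Trace (tracking result):
y = 4  # -> y = 4
result = y ** 2  # -> result = 16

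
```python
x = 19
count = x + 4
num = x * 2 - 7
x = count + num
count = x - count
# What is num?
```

Answer: 31

Derivation:
Trace (tracking num):
x = 19  # -> x = 19
count = x + 4  # -> count = 23
num = x * 2 - 7  # -> num = 31
x = count + num  # -> x = 54
count = x - count  # -> count = 31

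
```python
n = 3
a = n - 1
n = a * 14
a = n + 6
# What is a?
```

Trace (tracking a):
n = 3  # -> n = 3
a = n - 1  # -> a = 2
n = a * 14  # -> n = 28
a = n + 6  # -> a = 34

Answer: 34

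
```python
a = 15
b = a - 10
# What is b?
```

Answer: 5

Derivation:
Trace (tracking b):
a = 15  # -> a = 15
b = a - 10  # -> b = 5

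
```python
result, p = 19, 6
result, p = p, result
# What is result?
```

Trace (tracking result):
result, p = (19, 6)  # -> result = 19, p = 6
result, p = (p, result)  # -> result = 6, p = 19

Answer: 6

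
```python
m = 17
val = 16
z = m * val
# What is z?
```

Answer: 272

Derivation:
Trace (tracking z):
m = 17  # -> m = 17
val = 16  # -> val = 16
z = m * val  # -> z = 272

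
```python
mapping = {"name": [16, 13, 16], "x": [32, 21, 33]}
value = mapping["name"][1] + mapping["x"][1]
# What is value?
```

Answer: 34

Derivation:
Trace (tracking value):
mapping = {'name': [16, 13, 16], 'x': [32, 21, 33]}  # -> mapping = {'name': [16, 13, 16], 'x': [32, 21, 33]}
value = mapping['name'][1] + mapping['x'][1]  # -> value = 34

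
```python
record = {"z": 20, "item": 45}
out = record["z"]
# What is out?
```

Trace (tracking out):
record = {'z': 20, 'item': 45}  # -> record = {'z': 20, 'item': 45}
out = record['z']  # -> out = 20

Answer: 20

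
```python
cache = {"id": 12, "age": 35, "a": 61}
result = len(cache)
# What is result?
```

Answer: 3

Derivation:
Trace (tracking result):
cache = {'id': 12, 'age': 35, 'a': 61}  # -> cache = {'id': 12, 'age': 35, 'a': 61}
result = len(cache)  # -> result = 3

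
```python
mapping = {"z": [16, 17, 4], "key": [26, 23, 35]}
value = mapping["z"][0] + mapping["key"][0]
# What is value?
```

Answer: 42

Derivation:
Trace (tracking value):
mapping = {'z': [16, 17, 4], 'key': [26, 23, 35]}  # -> mapping = {'z': [16, 17, 4], 'key': [26, 23, 35]}
value = mapping['z'][0] + mapping['key'][0]  # -> value = 42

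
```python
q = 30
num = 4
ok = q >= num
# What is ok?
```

Answer: True

Derivation:
Trace (tracking ok):
q = 30  # -> q = 30
num = 4  # -> num = 4
ok = q >= num  # -> ok = True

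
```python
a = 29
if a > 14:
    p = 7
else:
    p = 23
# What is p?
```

Answer: 7

Derivation:
Trace (tracking p):
a = 29  # -> a = 29
if a > 14:  # condition is True
    p = 7  # -> p = 7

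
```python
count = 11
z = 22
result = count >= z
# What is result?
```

Trace (tracking result):
count = 11  # -> count = 11
z = 22  # -> z = 22
result = count >= z  # -> result = False

Answer: False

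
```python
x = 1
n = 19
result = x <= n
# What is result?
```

Answer: True

Derivation:
Trace (tracking result):
x = 1  # -> x = 1
n = 19  # -> n = 19
result = x <= n  # -> result = True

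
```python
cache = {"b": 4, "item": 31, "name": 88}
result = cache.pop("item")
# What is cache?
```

Answer: {'b': 4, 'name': 88}

Derivation:
Trace (tracking cache):
cache = {'b': 4, 'item': 31, 'name': 88}  # -> cache = {'b': 4, 'item': 31, 'name': 88}
result = cache.pop('item')  # -> result = 31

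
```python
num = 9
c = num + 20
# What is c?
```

Trace (tracking c):
num = 9  # -> num = 9
c = num + 20  # -> c = 29

Answer: 29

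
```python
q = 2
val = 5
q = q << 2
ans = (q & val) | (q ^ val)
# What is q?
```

Trace (tracking q):
q = 2  # -> q = 2
val = 5  # -> val = 5
q = q << 2  # -> q = 8
ans = q & val | q ^ val  # -> ans = 13

Answer: 8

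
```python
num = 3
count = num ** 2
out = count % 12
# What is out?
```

Answer: 9

Derivation:
Trace (tracking out):
num = 3  # -> num = 3
count = num ** 2  # -> count = 9
out = count % 12  # -> out = 9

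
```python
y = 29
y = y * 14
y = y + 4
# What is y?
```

Trace (tracking y):
y = 29  # -> y = 29
y = y * 14  # -> y = 406
y = y + 4  # -> y = 410

Answer: 410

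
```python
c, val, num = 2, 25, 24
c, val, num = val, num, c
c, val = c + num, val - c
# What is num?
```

Answer: 2

Derivation:
Trace (tracking num):
c, val, num = (2, 25, 24)  # -> c = 2, val = 25, num = 24
c, val, num = (val, num, c)  # -> c = 25, val = 24, num = 2
c, val = (c + num, val - c)  # -> c = 27, val = -1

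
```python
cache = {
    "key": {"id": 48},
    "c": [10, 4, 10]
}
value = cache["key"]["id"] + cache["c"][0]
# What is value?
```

Trace (tracking value):
cache = {'key': {'id': 48}, 'c': [10, 4, 10]}  # -> cache = {'key': {'id': 48}, 'c': [10, 4, 10]}
value = cache['key']['id'] + cache['c'][0]  # -> value = 58

Answer: 58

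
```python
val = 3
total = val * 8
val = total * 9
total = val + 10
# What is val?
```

Trace (tracking val):
val = 3  # -> val = 3
total = val * 8  # -> total = 24
val = total * 9  # -> val = 216
total = val + 10  # -> total = 226

Answer: 216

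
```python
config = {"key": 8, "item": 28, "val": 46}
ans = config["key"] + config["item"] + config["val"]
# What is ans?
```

Trace (tracking ans):
config = {'key': 8, 'item': 28, 'val': 46}  # -> config = {'key': 8, 'item': 28, 'val': 46}
ans = config['key'] + config['item'] + config['val']  # -> ans = 82

Answer: 82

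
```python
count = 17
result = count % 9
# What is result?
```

Answer: 8

Derivation:
Trace (tracking result):
count = 17  # -> count = 17
result = count % 9  # -> result = 8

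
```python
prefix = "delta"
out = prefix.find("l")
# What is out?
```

Answer: 2

Derivation:
Trace (tracking out):
prefix = 'delta'  # -> prefix = 'delta'
out = prefix.find('l')  # -> out = 2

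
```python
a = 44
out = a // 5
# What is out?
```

Answer: 8

Derivation:
Trace (tracking out):
a = 44  # -> a = 44
out = a // 5  # -> out = 8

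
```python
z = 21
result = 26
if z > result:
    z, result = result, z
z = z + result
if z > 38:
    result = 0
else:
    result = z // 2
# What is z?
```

Trace (tracking z):
z = 21  # -> z = 21
result = 26  # -> result = 26
if z > result:  # condition is False
z = z + result  # -> z = 47
if z > 38:  # condition is True
    result = 0  # -> result = 0

Answer: 47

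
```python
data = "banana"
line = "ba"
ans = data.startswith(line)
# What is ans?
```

Answer: True

Derivation:
Trace (tracking ans):
data = 'banana'  # -> data = 'banana'
line = 'ba'  # -> line = 'ba'
ans = data.startswith(line)  # -> ans = True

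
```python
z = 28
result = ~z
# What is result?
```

Answer: -29

Derivation:
Trace (tracking result):
z = 28  # -> z = 28
result = ~z  # -> result = -29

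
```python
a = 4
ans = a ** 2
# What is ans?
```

Answer: 16

Derivation:
Trace (tracking ans):
a = 4  # -> a = 4
ans = a ** 2  # -> ans = 16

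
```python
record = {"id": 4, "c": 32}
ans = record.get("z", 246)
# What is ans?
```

Answer: 246

Derivation:
Trace (tracking ans):
record = {'id': 4, 'c': 32}  # -> record = {'id': 4, 'c': 32}
ans = record.get('z', 246)  # -> ans = 246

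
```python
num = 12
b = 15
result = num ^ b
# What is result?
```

Answer: 3

Derivation:
Trace (tracking result):
num = 12  # -> num = 12
b = 15  # -> b = 15
result = num ^ b  # -> result = 3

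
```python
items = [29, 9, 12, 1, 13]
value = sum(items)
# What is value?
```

Answer: 64

Derivation:
Trace (tracking value):
items = [29, 9, 12, 1, 13]  # -> items = [29, 9, 12, 1, 13]
value = sum(items)  # -> value = 64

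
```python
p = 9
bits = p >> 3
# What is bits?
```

Answer: 1

Derivation:
Trace (tracking bits):
p = 9  # -> p = 9
bits = p >> 3  # -> bits = 1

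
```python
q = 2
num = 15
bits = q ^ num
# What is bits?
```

Trace (tracking bits):
q = 2  # -> q = 2
num = 15  # -> num = 15
bits = q ^ num  # -> bits = 13

Answer: 13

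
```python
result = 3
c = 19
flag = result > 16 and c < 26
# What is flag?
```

Trace (tracking flag):
result = 3  # -> result = 3
c = 19  # -> c = 19
flag = result > 16 and c < 26  # -> flag = False

Answer: False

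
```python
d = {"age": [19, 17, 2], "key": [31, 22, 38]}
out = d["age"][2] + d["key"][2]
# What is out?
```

Answer: 40

Derivation:
Trace (tracking out):
d = {'age': [19, 17, 2], 'key': [31, 22, 38]}  # -> d = {'age': [19, 17, 2], 'key': [31, 22, 38]}
out = d['age'][2] + d['key'][2]  # -> out = 40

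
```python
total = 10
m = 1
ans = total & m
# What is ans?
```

Answer: 0

Derivation:
Trace (tracking ans):
total = 10  # -> total = 10
m = 1  # -> m = 1
ans = total & m  # -> ans = 0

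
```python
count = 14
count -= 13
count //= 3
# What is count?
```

Answer: 0

Derivation:
Trace (tracking count):
count = 14  # -> count = 14
count -= 13  # -> count = 1
count //= 3  # -> count = 0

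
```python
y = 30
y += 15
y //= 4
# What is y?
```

Trace (tracking y):
y = 30  # -> y = 30
y += 15  # -> y = 45
y //= 4  # -> y = 11

Answer: 11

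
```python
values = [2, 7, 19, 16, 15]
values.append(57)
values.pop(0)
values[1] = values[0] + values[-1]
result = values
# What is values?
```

Trace (tracking values):
values = [2, 7, 19, 16, 15]  # -> values = [2, 7, 19, 16, 15]
values.append(57)  # -> values = [2, 7, 19, 16, 15, 57]
values.pop(0)  # -> values = [7, 19, 16, 15, 57]
values[1] = values[0] + values[-1]  # -> values = [7, 64, 16, 15, 57]
result = values  # -> result = [7, 64, 16, 15, 57]

Answer: [7, 64, 16, 15, 57]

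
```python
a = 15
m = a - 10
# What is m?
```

Trace (tracking m):
a = 15  # -> a = 15
m = a - 10  # -> m = 5

Answer: 5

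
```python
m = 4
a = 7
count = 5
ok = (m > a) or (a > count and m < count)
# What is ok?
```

Answer: True

Derivation:
Trace (tracking ok):
m = 4  # -> m = 4
a = 7  # -> a = 7
count = 5  # -> count = 5
ok = m > a or (a > count and m < count)  # -> ok = True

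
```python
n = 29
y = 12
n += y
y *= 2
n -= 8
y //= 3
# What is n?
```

Trace (tracking n):
n = 29  # -> n = 29
y = 12  # -> y = 12
n += y  # -> n = 41
y *= 2  # -> y = 24
n -= 8  # -> n = 33
y //= 3  # -> y = 8

Answer: 33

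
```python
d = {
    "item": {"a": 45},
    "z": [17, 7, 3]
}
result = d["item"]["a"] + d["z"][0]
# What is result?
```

Trace (tracking result):
d = {'item': {'a': 45}, 'z': [17, 7, 3]}  # -> d = {'item': {'a': 45}, 'z': [17, 7, 3]}
result = d['item']['a'] + d['z'][0]  # -> result = 62

Answer: 62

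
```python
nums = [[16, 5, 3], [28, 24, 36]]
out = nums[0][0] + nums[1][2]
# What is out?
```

Trace (tracking out):
nums = [[16, 5, 3], [28, 24, 36]]  # -> nums = [[16, 5, 3], [28, 24, 36]]
out = nums[0][0] + nums[1][2]  # -> out = 52

Answer: 52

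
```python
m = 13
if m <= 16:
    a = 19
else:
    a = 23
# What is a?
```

Answer: 19

Derivation:
Trace (tracking a):
m = 13  # -> m = 13
if m <= 16:  # condition is True
    a = 19  # -> a = 19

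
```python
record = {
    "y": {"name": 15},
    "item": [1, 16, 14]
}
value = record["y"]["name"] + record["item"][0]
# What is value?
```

Trace (tracking value):
record = {'y': {'name': 15}, 'item': [1, 16, 14]}  # -> record = {'y': {'name': 15}, 'item': [1, 16, 14]}
value = record['y']['name'] + record['item'][0]  # -> value = 16

Answer: 16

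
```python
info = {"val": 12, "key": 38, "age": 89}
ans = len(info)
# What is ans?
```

Answer: 3

Derivation:
Trace (tracking ans):
info = {'val': 12, 'key': 38, 'age': 89}  # -> info = {'val': 12, 'key': 38, 'age': 89}
ans = len(info)  # -> ans = 3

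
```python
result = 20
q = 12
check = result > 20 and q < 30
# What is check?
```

Answer: False

Derivation:
Trace (tracking check):
result = 20  # -> result = 20
q = 12  # -> q = 12
check = result > 20 and q < 30  # -> check = False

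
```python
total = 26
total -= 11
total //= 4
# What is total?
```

Answer: 3

Derivation:
Trace (tracking total):
total = 26  # -> total = 26
total -= 11  # -> total = 15
total //= 4  # -> total = 3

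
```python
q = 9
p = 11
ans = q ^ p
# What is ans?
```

Trace (tracking ans):
q = 9  # -> q = 9
p = 11  # -> p = 11
ans = q ^ p  # -> ans = 2

Answer: 2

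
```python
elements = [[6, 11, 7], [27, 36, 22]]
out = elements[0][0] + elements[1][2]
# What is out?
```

Trace (tracking out):
elements = [[6, 11, 7], [27, 36, 22]]  # -> elements = [[6, 11, 7], [27, 36, 22]]
out = elements[0][0] + elements[1][2]  # -> out = 28

Answer: 28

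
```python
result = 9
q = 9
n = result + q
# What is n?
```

Answer: 18

Derivation:
Trace (tracking n):
result = 9  # -> result = 9
q = 9  # -> q = 9
n = result + q  # -> n = 18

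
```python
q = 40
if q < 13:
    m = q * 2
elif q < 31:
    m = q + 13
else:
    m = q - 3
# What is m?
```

Answer: 37

Derivation:
Trace (tracking m):
q = 40  # -> q = 40
if q < 13:  # condition is False
elif q < 31:  # condition is False
else:
    m = q - 3  # -> m = 37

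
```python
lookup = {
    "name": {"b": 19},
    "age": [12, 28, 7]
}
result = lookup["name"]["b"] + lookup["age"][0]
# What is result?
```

Answer: 31

Derivation:
Trace (tracking result):
lookup = {'name': {'b': 19}, 'age': [12, 28, 7]}  # -> lookup = {'name': {'b': 19}, 'age': [12, 28, 7]}
result = lookup['name']['b'] + lookup['age'][0]  # -> result = 31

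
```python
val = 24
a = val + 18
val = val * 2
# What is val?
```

Answer: 48

Derivation:
Trace (tracking val):
val = 24  # -> val = 24
a = val + 18  # -> a = 42
val = val * 2  # -> val = 48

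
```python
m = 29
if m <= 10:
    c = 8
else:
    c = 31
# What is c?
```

Trace (tracking c):
m = 29  # -> m = 29
if m <= 10:  # condition is False
else:
    c = 31  # -> c = 31

Answer: 31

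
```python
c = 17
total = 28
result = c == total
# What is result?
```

Answer: False

Derivation:
Trace (tracking result):
c = 17  # -> c = 17
total = 28  # -> total = 28
result = c == total  # -> result = False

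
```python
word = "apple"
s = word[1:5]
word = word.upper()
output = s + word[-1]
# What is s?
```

Trace (tracking s):
word = 'apple'  # -> word = 'apple'
s = word[1:5]  # -> s = 'pple'
word = word.upper()  # -> word = 'APPLE'
output = s + word[-1]  # -> output = 'ppleE'

Answer: 'pple'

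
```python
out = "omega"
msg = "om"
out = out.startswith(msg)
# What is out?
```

Trace (tracking out):
out = 'omega'  # -> out = 'omega'
msg = 'om'  # -> msg = 'om'
out = out.startswith(msg)  # -> out = True

Answer: True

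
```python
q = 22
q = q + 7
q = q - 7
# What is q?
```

Answer: 22

Derivation:
Trace (tracking q):
q = 22  # -> q = 22
q = q + 7  # -> q = 29
q = q - 7  # -> q = 22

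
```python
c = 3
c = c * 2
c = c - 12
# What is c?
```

Trace (tracking c):
c = 3  # -> c = 3
c = c * 2  # -> c = 6
c = c - 12  # -> c = -6

Answer: -6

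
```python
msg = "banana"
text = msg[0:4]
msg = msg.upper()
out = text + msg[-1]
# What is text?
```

Answer: 'bana'

Derivation:
Trace (tracking text):
msg = 'banana'  # -> msg = 'banana'
text = msg[0:4]  # -> text = 'bana'
msg = msg.upper()  # -> msg = 'BANANA'
out = text + msg[-1]  # -> out = 'banaA'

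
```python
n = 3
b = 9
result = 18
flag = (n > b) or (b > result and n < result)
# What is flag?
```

Answer: False

Derivation:
Trace (tracking flag):
n = 3  # -> n = 3
b = 9  # -> b = 9
result = 18  # -> result = 18
flag = n > b or (b > result and n < result)  # -> flag = False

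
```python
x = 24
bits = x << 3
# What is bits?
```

Trace (tracking bits):
x = 24  # -> x = 24
bits = x << 3  # -> bits = 192

Answer: 192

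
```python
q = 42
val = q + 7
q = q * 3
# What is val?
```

Answer: 49

Derivation:
Trace (tracking val):
q = 42  # -> q = 42
val = q + 7  # -> val = 49
q = q * 3  # -> q = 126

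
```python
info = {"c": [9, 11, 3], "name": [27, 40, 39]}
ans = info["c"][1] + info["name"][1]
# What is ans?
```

Trace (tracking ans):
info = {'c': [9, 11, 3], 'name': [27, 40, 39]}  # -> info = {'c': [9, 11, 3], 'name': [27, 40, 39]}
ans = info['c'][1] + info['name'][1]  # -> ans = 51

Answer: 51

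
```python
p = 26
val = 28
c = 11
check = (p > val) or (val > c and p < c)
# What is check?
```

Answer: False

Derivation:
Trace (tracking check):
p = 26  # -> p = 26
val = 28  # -> val = 28
c = 11  # -> c = 11
check = p > val or (val > c and p < c)  # -> check = False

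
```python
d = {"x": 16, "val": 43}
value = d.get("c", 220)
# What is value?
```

Answer: 220

Derivation:
Trace (tracking value):
d = {'x': 16, 'val': 43}  # -> d = {'x': 16, 'val': 43}
value = d.get('c', 220)  # -> value = 220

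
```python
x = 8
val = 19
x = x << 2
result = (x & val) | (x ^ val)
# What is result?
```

Trace (tracking result):
x = 8  # -> x = 8
val = 19  # -> val = 19
x = x << 2  # -> x = 32
result = x & val | x ^ val  # -> result = 51

Answer: 51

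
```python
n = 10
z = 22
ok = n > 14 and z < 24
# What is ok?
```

Trace (tracking ok):
n = 10  # -> n = 10
z = 22  # -> z = 22
ok = n > 14 and z < 24  # -> ok = False

Answer: False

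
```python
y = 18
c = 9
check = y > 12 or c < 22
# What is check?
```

Answer: True

Derivation:
Trace (tracking check):
y = 18  # -> y = 18
c = 9  # -> c = 9
check = y > 12 or c < 22  # -> check = True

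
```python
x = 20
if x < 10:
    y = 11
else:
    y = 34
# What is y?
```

Answer: 34

Derivation:
Trace (tracking y):
x = 20  # -> x = 20
if x < 10:  # condition is False
else:
    y = 34  # -> y = 34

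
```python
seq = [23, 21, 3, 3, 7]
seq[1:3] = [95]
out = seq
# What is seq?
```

Answer: [23, 95, 3, 7]

Derivation:
Trace (tracking seq):
seq = [23, 21, 3, 3, 7]  # -> seq = [23, 21, 3, 3, 7]
seq[1:3] = [95]  # -> seq = [23, 95, 3, 7]
out = seq  # -> out = [23, 95, 3, 7]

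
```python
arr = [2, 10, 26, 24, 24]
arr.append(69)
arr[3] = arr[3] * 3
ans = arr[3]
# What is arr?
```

Answer: [2, 10, 26, 72, 24, 69]

Derivation:
Trace (tracking arr):
arr = [2, 10, 26, 24, 24]  # -> arr = [2, 10, 26, 24, 24]
arr.append(69)  # -> arr = [2, 10, 26, 24, 24, 69]
arr[3] = arr[3] * 3  # -> arr = [2, 10, 26, 72, 24, 69]
ans = arr[3]  # -> ans = 72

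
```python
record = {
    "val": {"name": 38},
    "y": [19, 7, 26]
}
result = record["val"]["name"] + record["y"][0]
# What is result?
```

Answer: 57

Derivation:
Trace (tracking result):
record = {'val': {'name': 38}, 'y': [19, 7, 26]}  # -> record = {'val': {'name': 38}, 'y': [19, 7, 26]}
result = record['val']['name'] + record['y'][0]  # -> result = 57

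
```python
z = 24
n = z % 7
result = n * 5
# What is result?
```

Trace (tracking result):
z = 24  # -> z = 24
n = z % 7  # -> n = 3
result = n * 5  # -> result = 15

Answer: 15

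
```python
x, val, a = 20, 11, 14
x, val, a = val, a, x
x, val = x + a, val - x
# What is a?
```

Answer: 20

Derivation:
Trace (tracking a):
x, val, a = (20, 11, 14)  # -> x = 20, val = 11, a = 14
x, val, a = (val, a, x)  # -> x = 11, val = 14, a = 20
x, val = (x + a, val - x)  # -> x = 31, val = 3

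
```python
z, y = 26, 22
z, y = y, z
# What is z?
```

Trace (tracking z):
z, y = (26, 22)  # -> z = 26, y = 22
z, y = (y, z)  # -> z = 22, y = 26

Answer: 22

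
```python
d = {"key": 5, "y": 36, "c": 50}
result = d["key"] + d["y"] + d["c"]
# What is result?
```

Answer: 91

Derivation:
Trace (tracking result):
d = {'key': 5, 'y': 36, 'c': 50}  # -> d = {'key': 5, 'y': 36, 'c': 50}
result = d['key'] + d['y'] + d['c']  # -> result = 91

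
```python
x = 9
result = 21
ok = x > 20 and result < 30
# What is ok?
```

Answer: False

Derivation:
Trace (tracking ok):
x = 9  # -> x = 9
result = 21  # -> result = 21
ok = x > 20 and result < 30  # -> ok = False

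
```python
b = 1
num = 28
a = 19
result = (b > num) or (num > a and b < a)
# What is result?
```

Answer: True

Derivation:
Trace (tracking result):
b = 1  # -> b = 1
num = 28  # -> num = 28
a = 19  # -> a = 19
result = b > num or (num > a and b < a)  # -> result = True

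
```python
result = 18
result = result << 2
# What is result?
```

Trace (tracking result):
result = 18  # -> result = 18
result = result << 2  # -> result = 72

Answer: 72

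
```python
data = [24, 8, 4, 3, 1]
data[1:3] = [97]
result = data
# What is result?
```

Trace (tracking result):
data = [24, 8, 4, 3, 1]  # -> data = [24, 8, 4, 3, 1]
data[1:3] = [97]  # -> data = [24, 97, 3, 1]
result = data  # -> result = [24, 97, 3, 1]

Answer: [24, 97, 3, 1]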